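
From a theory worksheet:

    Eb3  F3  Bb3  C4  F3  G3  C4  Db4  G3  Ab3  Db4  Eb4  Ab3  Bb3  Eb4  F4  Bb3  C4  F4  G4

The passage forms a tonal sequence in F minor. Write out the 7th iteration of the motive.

With a 4-note motive the entries are Eb3, F3, G3, Ab3, Bb3, each up a 2nd from the previous.
Continuing the starts: C4 → Db4.
From Db4 the diatonic shape gives Db4 Eb4 Ab4 Bb4.

Db4 Eb4 Ab4 Bb4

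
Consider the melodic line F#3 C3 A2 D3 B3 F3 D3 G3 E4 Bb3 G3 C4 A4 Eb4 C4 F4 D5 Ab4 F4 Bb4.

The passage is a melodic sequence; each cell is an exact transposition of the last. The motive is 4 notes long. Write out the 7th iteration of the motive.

Taking 4-note groups, the heads are F#3, B3, E4, A4, D5: the pattern moves up a 4th.
Continuing the starts: G5 → C6.
From C6 the exact shape gives C6 Gb5 Eb5 Ab5.

C6 Gb5 Eb5 Ab5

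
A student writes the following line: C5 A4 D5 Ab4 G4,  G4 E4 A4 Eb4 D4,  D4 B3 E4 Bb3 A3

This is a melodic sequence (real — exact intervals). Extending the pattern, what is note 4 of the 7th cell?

D2

The unit is 5 notes. Position-4 pitches of the 3 shown cells: Ab4, Eb4, Bb3.
Extending down a 4th: F3 → C3 → G2 → D2.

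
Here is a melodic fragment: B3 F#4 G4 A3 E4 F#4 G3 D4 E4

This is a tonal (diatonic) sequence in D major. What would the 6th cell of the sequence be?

D3 A3 B3

Unit = 3 notes; the statements start on B3, A3, G3, moving down a 2nd each time.
Extending down a 2nd: F#3 → E3 → D3.
So cell 6 is D3 A3 B3.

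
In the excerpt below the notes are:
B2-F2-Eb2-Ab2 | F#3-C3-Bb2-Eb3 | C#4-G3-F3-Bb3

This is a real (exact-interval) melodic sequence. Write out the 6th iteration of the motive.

A#5 E5 D5 G5

Taking 4-note groups, the heads are B2, F#3, C#4: the pattern moves up a 5th.
Continuing the starts: G#4 → D#5 → A#5.
From A#5 the exact shape gives A#5 E5 D5 G5.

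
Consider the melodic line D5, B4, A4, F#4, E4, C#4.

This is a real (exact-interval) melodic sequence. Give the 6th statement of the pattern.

Taking 2-note groups, the heads are D5, A4, E4: the pattern moves down a 4th.
Continuing the starts: B3 → F#3 → C#3.
So cell 6 is C#3 A#2.

C#3 A#2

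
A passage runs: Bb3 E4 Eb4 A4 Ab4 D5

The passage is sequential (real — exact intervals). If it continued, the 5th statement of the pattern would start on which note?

Gb5

With a 2-note motive the entries are Bb3, Eb4, Ab4, each up a 4th from the previous.
Continuing: Db5 → Gb5. Statement 5 starts on Gb5.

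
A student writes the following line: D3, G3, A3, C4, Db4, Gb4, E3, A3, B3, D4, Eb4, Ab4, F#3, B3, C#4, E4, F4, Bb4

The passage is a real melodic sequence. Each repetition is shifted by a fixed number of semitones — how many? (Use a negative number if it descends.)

Taking 6-note groups, the heads are D3, E3, F#3: the pattern moves up a 2nd.
D3→E3 is 52 − 50 = 2 semitones.

2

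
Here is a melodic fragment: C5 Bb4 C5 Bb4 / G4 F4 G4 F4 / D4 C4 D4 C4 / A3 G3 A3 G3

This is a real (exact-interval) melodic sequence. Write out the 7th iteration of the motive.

Taking 4-note groups, the heads are C5, G4, D4, A3: the pattern moves down a 4th.
Continuing the starts: E3 → B2 → F#2.
From F#2 the exact shape gives F#2 E2 F#2 E2.

F#2 E2 F#2 E2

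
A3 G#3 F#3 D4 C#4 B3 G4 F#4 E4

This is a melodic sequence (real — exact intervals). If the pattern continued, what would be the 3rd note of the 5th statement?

D5

The unit is 3 notes. Position-3 pitches of the 3 shown cells: F#3, B3, E4.
Extending up a 4th: A4 → D5.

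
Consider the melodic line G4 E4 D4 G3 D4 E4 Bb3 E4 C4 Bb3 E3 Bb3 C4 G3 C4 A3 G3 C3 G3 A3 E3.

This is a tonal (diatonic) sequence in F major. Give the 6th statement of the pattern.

Taking 7-note groups, the heads are G4, E4, C4: the pattern moves down a 3rd.
Extending down a 3rd: A3 → F3 → D3.
From D3 the diatonic shape gives D3 Bb2 A2 D2 A2 Bb2 F2.

D3 Bb2 A2 D2 A2 Bb2 F2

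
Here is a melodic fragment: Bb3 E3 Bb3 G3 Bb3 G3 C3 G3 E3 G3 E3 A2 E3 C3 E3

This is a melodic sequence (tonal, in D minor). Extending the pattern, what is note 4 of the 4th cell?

The unit is 5 notes. Position-4 pitches of the 3 shown cells: G3, E3, C3.
Each moves down a 3rd; the next is A2.

A2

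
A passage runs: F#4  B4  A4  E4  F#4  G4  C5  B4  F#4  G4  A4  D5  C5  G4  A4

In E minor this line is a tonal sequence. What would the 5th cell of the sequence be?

C5 F#5 E5 B4 C5

With a 5-note motive the entries are F#4, G4, A4, each up a 2nd from the previous.
Carrying on: B4 → C5.
From C5 the diatonic shape gives C5 F#5 E5 B4 C5.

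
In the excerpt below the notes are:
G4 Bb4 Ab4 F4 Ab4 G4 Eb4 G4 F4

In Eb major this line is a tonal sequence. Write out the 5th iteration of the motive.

Taking 3-note groups, the heads are G4, F4, Eb4: the pattern moves down a 2nd.
Continuing the starts: D4 → C4.
From C4 the diatonic shape gives C4 Eb4 D4.

C4 Eb4 D4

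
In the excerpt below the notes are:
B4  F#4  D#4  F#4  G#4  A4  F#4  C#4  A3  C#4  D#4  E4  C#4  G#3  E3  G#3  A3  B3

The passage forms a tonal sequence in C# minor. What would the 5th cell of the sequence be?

D#3 A2 F#2 A2 B2 C#3

With a 6-note motive the entries are B4, F#4, C#4, each down a 4th from the previous.
Continuing the starts: G#3 → D#3.
So cell 5 is D#3 A2 F#2 A2 B2 C#3.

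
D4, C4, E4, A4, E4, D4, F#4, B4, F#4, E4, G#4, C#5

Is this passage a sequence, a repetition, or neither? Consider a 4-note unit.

sequence

Each 4-note cell is the previous one transposed up a 2nd.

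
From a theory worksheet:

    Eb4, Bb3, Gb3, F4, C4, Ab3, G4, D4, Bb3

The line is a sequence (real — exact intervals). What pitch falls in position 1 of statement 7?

With 3-note cells, note 1 of each statement runs Eb4, F4, G4.
Each moves up a 2nd. Continuing: A4 → B4 → C#5 → D#5.

D#5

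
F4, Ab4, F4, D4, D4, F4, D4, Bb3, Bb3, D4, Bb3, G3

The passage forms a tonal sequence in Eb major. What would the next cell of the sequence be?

G3 Bb3 G3 Eb3

Taking 4-note groups, the heads are F4, D4, Bb3: the pattern moves down a 3rd.
So cell 4 is G3 Bb3 G3 Eb3.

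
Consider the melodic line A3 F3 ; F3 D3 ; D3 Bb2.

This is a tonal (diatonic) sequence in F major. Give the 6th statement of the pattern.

E2 C2

Unit = 2 notes; the statements start on A3, F3, D3, moving down a 3rd each time.
Extending down a 3rd: Bb2 → G2 → E2.
Statement 6 starts on E2 and keeps the same diatonic contour: E2 C2.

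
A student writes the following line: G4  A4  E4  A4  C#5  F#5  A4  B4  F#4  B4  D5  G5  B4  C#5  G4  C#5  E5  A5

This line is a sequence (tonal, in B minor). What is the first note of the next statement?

C#5

Taking 6-note groups, the heads are G4, A4, B4: the pattern moves up a 2nd.
One more step up a 2nd gives C#5.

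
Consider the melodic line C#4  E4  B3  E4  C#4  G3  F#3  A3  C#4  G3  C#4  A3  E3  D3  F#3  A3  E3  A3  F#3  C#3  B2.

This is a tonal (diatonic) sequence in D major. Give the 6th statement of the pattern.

G2 B2 F#2 B2 G2 D2 C#2

The 7-note cells begin on C#4, A3, F#3 — each down a 3rd from the last.
Continuing the starts: D3 → B2 → G2.
From G2 the diatonic shape gives G2 B2 F#2 B2 G2 D2 C#2.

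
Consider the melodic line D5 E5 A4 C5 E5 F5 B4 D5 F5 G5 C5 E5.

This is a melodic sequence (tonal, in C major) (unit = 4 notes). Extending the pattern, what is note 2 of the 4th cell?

A5

With 4-note cells, note 2 of each statement runs E5, F5, G5.
From G5, up a 2nd gives A5.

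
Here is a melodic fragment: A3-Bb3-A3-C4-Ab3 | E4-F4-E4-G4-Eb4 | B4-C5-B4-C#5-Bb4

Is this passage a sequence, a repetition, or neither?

neither

Note 4 of cell 3 is C#5; if this were a sequence it would be D5. No unit length gives a consistent transposition pattern.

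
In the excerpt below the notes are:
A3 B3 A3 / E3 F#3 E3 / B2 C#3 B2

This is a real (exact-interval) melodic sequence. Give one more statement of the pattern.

The 3-note cells begin on A3, E3, B2 — each down a 4th from the last.
Statement 4 starts on F#2 and keeps the same exact contour: F#2 G#2 F#2.

F#2 G#2 F#2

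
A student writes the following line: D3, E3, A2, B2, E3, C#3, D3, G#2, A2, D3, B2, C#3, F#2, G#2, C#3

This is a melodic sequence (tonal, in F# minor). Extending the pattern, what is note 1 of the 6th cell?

F#2

The unit is 5 notes. Position-1 pitches of the 3 shown cells: D3, C#3, B2.
Each moves down a 2nd. Continuing: A2 → G#2 → F#2.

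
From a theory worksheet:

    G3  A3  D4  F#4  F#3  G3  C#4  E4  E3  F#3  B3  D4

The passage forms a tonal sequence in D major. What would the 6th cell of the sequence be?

B2 C#3 F#3 A3

With a 4-note motive the entries are G3, F#3, E3, each down a 2nd from the previous.
Extending down a 2nd: D3 → C#3 → B2.
From B2 the diatonic shape gives B2 C#3 F#3 A3.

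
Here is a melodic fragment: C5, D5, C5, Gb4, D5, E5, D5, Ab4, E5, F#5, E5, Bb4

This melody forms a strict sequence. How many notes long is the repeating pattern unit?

Try groups of 4 (3 cells in 12 notes):
C5 D5 C5 Gb4 | D5 E5 D5 Ab4 | E5 F#5 E5 Bb4
Every group is a transposition up a 2nd of the one before; no shorter unit works.

4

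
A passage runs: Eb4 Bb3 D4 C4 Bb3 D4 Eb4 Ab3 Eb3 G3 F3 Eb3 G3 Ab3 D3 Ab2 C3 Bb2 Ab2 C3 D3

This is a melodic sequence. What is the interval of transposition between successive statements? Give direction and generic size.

down a 5th

Taking 7-note groups, the heads are Eb4, Ab3, D3: the pattern moves down a 5th.
Eb4 to Ab3 is down a 5th.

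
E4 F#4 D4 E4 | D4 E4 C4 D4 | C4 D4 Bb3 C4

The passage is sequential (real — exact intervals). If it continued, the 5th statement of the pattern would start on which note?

Ab3

Unit = 4 notes; the statements start on E4, D4, C4, moving down a 2nd each time.
Extending the heads down a 2nd: Bb3 → Ab3.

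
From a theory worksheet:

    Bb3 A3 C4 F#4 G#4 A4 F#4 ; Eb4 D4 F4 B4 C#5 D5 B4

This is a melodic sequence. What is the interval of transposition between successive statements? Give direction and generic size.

up a 4th

Taking 7-note groups, the heads are Bb3, Eb4: the pattern moves up a 4th.
Bb3 to Eb4 is up a 4th.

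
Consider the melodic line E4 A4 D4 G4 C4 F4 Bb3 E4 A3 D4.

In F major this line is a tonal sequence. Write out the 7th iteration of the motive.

F3 Bb3

Unit = 2 notes; the statements start on E4, D4, C4, Bb3, A3, moving down a 2nd each time.
Extending down a 2nd: G3 → F3.
From F3 the diatonic shape gives F3 Bb3.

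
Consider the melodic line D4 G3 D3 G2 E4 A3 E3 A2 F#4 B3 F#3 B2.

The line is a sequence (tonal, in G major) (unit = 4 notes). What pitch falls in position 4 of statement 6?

E3

With 4-note cells, note 4 of each statement runs G2, A2, B2.
Extending up a 2nd: C3 → D3 → E3.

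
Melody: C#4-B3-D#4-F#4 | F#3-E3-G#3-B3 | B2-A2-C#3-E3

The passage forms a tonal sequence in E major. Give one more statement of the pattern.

E2 D#2 F#2 A2

Taking 4-note groups, the heads are C#4, F#3, B2: the pattern moves down a 5th.
From E2 the diatonic shape gives E2 D#2 F#2 A2.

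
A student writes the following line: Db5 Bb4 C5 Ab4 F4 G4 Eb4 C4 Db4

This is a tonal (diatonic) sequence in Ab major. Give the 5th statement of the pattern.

With a 3-note motive the entries are Db5, Ab4, Eb4, each down a 4th from the previous.
Carrying on: Bb3 → F3.
Statement 5 starts on F3 and keeps the same diatonic contour: F3 Db3 Eb3.

F3 Db3 Eb3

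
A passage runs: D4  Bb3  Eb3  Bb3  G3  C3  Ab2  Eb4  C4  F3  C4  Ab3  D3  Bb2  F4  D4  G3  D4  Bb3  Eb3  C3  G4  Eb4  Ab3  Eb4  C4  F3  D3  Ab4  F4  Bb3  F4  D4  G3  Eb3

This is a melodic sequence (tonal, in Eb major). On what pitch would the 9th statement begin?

Eb5

Unit = 7 notes; the statements start on D4, Eb4, F4, G4, Ab4, moving up a 2nd each time.
Extending the heads up a 2nd: Bb4 → C5 → D5 → Eb5.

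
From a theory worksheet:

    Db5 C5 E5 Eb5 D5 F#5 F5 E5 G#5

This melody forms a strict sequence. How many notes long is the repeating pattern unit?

3

Try groups of 3 (3 cells in 9 notes):
Db5 C5 E5 | Eb5 D5 F#5 | F5 E5 G#5
Each cell is the previous one up a 2nd — so the unit is 3 notes.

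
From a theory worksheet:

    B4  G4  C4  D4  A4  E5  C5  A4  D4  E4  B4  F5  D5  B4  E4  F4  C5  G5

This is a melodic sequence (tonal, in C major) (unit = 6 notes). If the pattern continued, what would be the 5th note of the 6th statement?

With 6-note cells, note 5 of each statement runs A4, B4, C5.
Each moves up a 2nd. Continuing: D5 → E5 → F5.

F5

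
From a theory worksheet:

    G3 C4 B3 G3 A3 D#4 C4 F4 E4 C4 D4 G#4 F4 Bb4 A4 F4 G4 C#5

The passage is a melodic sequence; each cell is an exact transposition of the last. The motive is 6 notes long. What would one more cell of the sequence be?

Bb4 Eb5 D5 Bb4 C5 F#5

Taking 6-note groups, the heads are G3, C4, F4: the pattern moves up a 4th.
Statement 4 starts on Bb4 and keeps the same exact contour: Bb4 Eb5 D5 Bb4 C5 F#5.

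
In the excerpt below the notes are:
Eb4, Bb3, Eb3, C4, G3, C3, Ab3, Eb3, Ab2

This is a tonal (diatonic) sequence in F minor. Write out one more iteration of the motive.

F3 C3 F2

With a 3-note motive the entries are Eb4, C4, Ab3, each down a 3rd from the previous.
Statement 4 starts on F3 and keeps the same diatonic contour: F3 C3 F2.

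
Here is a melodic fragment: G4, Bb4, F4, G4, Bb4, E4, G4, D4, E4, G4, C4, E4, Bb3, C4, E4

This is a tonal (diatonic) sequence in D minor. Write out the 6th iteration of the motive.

Unit = 5 notes; the statements start on G4, E4, C4, moving down a 3rd each time.
Extending down a 3rd: A3 → F3 → D3.
Statement 6 starts on D3 and keeps the same diatonic contour: D3 F3 C3 D3 F3.

D3 F3 C3 D3 F3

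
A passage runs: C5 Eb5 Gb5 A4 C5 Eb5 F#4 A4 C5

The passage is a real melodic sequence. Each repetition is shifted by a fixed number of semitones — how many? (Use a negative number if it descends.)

-3

With a 3-note motive the entries are C5, A4, F#4, each down a 3rd from the previous.
C5 to A4 spans -3 semitones.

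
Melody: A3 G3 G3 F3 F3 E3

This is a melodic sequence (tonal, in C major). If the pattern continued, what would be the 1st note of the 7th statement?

With 2-note cells, note 1 of each statement runs A3, G3, F3.
Each moves down a 2nd. Continuing: E3 → D3 → C3 → B2.

B2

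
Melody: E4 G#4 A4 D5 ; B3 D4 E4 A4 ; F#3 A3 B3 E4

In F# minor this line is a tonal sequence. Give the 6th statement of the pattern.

The 4-note cells begin on E4, B3, F#3 — each down a 4th from the last.
Continuing the starts: C#3 → G#2 → D2.
Statement 6 starts on D2 and keeps the same diatonic contour: D2 F#2 G#2 C#3.

D2 F#2 G#2 C#3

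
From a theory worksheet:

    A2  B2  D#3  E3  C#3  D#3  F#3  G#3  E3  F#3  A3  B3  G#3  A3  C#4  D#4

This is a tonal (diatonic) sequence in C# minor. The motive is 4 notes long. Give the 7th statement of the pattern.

F#4 G#4 B4 C#5

Unit = 4 notes; the statements start on A2, C#3, E3, G#3, moving up a 3rd each time.
Carrying on: B3 → D#4 → F#4.
So cell 7 is F#4 G#4 B4 C#5.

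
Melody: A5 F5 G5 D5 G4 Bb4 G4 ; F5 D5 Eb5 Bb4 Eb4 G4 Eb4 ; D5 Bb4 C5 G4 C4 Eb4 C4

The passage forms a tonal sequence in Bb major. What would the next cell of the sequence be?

The 7-note cells begin on A5, F5, D5 — each down a 3rd from the last.
Statement 4 starts on Bb4 and keeps the same diatonic contour: Bb4 G4 A4 Eb4 A3 C4 A3.

Bb4 G4 A4 Eb4 A3 C4 A3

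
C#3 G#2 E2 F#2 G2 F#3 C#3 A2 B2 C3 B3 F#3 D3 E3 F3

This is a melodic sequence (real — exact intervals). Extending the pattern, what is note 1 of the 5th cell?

The unit is 5 notes. Position-1 pitches of the 3 shown cells: C#3, F#3, B3.
Carrying that up a 4th forward: E4 → A4.

A4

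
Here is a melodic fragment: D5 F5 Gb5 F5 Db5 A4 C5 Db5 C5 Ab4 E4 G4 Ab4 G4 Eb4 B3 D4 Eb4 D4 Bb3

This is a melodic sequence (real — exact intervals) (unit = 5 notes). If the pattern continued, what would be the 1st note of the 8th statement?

Grouping in 5s, the 1st note of each cell is D5, A4, E4, B3.
Extending down a 4th: F#3 → C#3 → G#2 → D#2.

D#2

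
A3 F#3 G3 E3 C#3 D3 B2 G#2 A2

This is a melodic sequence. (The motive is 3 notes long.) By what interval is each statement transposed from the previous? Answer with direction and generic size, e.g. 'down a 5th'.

Taking 3-note groups, the heads are A3, E3, B2: the pattern moves down a 4th.
From A3 to E3: down a 4th.

down a 4th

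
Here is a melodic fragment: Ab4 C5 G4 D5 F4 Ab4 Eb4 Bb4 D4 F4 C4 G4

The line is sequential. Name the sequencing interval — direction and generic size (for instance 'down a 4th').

down a 3rd

The 4-note cells begin on Ab4, F4, D4 — each down a 3rd from the last.
From Ab4 to F4: down a 3rd.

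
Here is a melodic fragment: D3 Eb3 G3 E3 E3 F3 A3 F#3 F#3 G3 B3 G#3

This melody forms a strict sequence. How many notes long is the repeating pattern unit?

There are 12 notes; a 4-note unit gives 3 cells:
D3 Eb3 G3 E3 | E3 F3 A3 F#3 | F#3 G3 B3 G#3
Each cell is the previous one up a 2nd — so the unit is 4 notes.

4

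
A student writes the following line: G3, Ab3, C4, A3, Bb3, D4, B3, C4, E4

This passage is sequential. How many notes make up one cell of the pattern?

3

Try groups of 3 (3 cells in 9 notes):
G3 Ab3 C4 | A3 Bb3 D4 | B3 C4 E4
Every group is a transposition up a 2nd of the one before; no shorter unit works.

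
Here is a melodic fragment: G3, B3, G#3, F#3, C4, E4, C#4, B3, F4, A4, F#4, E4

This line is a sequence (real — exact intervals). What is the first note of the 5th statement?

Eb5

Taking 4-note groups, the heads are G3, C4, F4: the pattern moves up a 4th.
Extending the heads up a 4th: Bb4 → Eb5.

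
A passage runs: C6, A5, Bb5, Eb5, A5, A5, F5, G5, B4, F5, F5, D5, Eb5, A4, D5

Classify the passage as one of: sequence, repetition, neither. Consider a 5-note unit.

neither

Note 4 of cell 2 is B4; if this were a sequence it would be C5. No unit length gives a consistent transposition pattern.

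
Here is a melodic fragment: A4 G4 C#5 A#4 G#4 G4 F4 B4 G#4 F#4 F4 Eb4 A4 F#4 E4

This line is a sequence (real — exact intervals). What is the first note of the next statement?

Eb4

Unit = 5 notes; the statements start on A4, G4, F4, moving down a 2nd each time.
The next head, down a 2nd from F4, is Eb4.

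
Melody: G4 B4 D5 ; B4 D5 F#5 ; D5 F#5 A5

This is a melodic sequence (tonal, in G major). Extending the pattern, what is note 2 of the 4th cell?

A5

Grouping in 3s, the 2nd note of each cell is B4, D5, F#5.
From F#5, up a 3rd gives A5.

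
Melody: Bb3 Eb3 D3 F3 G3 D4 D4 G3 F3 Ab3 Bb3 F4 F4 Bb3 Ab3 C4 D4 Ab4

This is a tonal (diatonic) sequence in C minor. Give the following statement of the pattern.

With a 6-note motive the entries are Bb3, D4, F4, each up a 3rd from the previous.
From Ab4 the diatonic shape gives Ab4 D4 C4 Eb4 F4 C5.

Ab4 D4 C4 Eb4 F4 C5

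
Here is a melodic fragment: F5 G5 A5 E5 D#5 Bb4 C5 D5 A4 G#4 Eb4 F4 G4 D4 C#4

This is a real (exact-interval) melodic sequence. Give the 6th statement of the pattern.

Gb2 Ab2 Bb2 F2 E2

The 5-note cells begin on F5, Bb4, Eb4 — each down a 5th from the last.
Continuing the starts: Ab3 → Db3 → Gb2.
Statement 6 starts on Gb2 and keeps the same exact contour: Gb2 Ab2 Bb2 F2 E2.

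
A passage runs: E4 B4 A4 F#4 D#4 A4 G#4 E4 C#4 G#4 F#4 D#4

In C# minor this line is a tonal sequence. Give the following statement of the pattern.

B3 F#4 E4 C#4

Taking 4-note groups, the heads are E4, D#4, C#4: the pattern moves down a 2nd.
Statement 4 starts on B3 and keeps the same diatonic contour: B3 F#4 E4 C#4.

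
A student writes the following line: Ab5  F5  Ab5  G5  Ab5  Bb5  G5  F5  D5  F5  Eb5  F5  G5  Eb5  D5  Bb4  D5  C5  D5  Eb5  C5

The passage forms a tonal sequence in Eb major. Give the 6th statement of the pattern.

Taking 7-note groups, the heads are Ab5, F5, D5: the pattern moves down a 3rd.
Carrying on: Bb4 → G4 → Eb4.
So cell 6 is Eb4 C4 Eb4 D4 Eb4 F4 D4.

Eb4 C4 Eb4 D4 Eb4 F4 D4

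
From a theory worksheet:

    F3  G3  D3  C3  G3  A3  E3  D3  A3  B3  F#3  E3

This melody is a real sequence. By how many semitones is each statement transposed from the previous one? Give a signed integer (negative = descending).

The 4-note cells begin on F3, G3, A3 — each up a 2nd from the last.
Counting half-steps from F3 to G3: 2.

2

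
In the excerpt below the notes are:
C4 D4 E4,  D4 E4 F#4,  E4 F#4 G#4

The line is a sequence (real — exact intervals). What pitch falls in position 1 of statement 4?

F#4

With 3-note cells, note 1 of each statement runs C4, D4, E4.
One more up a 2nd gives F#4.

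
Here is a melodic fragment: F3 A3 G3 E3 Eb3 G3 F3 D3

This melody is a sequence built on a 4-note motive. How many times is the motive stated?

2

8 notes in groups of 4 gives 8/4 = 2 statements.
Starts: F3, Eb3 — each down a 2nd.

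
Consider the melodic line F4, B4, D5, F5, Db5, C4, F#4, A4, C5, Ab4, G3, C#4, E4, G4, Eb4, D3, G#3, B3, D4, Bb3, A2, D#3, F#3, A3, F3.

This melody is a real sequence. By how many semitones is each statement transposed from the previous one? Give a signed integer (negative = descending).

-5

Taking 5-note groups, the heads are F4, C4, G3, D3, A2: the pattern moves down a 4th.
Counting half-steps from F4 to C4: -5.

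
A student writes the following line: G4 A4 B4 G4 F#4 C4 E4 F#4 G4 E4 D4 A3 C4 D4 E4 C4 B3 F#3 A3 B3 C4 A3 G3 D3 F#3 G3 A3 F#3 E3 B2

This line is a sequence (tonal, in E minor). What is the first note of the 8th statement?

G2

With a 6-note motive the entries are G4, E4, C4, A3, F#3, each down a 3rd from the previous.
Extending the heads down a 3rd: D3 → B2 → G2.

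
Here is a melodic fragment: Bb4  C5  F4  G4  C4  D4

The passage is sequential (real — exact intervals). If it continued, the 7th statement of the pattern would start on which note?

The 2-note cells begin on Bb4, F4, C4 — each down a 4th from the last.
Continuing: G3 → D3 → A2 → E2. Statement 7 starts on E2.

E2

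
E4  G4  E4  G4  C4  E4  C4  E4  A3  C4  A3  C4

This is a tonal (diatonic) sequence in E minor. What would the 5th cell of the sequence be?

Unit = 4 notes; the statements start on E4, C4, A3, moving down a 3rd each time.
Continuing the starts: F#3 → D3.
Statement 5 starts on D3 and keeps the same diatonic contour: D3 F#3 D3 F#3.

D3 F#3 D3 F#3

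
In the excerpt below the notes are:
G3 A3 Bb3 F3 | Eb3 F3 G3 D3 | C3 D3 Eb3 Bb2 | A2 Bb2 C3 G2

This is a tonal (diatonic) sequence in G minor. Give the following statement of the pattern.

F2 G2 A2 Eb2

Taking 4-note groups, the heads are G3, Eb3, C3, A2: the pattern moves down a 3rd.
Statement 5 starts on F2 and keeps the same diatonic contour: F2 G2 A2 Eb2.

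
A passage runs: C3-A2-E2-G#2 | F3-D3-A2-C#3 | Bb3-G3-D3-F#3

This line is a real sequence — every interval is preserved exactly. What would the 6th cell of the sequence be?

Taking 4-note groups, the heads are C3, F3, Bb3: the pattern moves up a 4th.
Continuing the starts: Eb4 → Ab4 → Db5.
From Db5 the exact shape gives Db5 Bb4 F4 A4.

Db5 Bb4 F4 A4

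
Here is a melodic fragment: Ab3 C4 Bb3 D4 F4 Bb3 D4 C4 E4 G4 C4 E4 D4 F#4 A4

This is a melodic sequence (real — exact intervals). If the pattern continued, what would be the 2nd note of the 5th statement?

G#4

The unit is 5 notes. Position-2 pitches of the 3 shown cells: C4, D4, E4.
Each moves up a 2nd. Continuing: F#4 → G#4.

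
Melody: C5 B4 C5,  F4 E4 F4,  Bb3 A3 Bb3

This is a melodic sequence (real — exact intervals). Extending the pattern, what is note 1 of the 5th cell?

With 3-note cells, note 1 of each statement runs C5, F4, Bb3.
Each moves down a 5th. Continuing: Eb3 → Ab2.

Ab2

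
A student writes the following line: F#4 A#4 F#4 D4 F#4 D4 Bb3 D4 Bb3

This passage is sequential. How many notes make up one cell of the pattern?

3

There are 9 notes; a 3-note unit gives 3 cells:
F#4 A#4 F#4 | D4 F#4 D4 | Bb3 D4 Bb3
That's a consistent down a 3rd shift per cell, and no other grouping gives one.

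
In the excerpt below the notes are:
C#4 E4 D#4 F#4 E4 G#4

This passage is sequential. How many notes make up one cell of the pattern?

6 notes total. Splitting into 3 groups of 2:
C#4 E4 | D#4 F#4 | E4 G#4
Each cell is the previous one up a 2nd — so the unit is 2 notes.

2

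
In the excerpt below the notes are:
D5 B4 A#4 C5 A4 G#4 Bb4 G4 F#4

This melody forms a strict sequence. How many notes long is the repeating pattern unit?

3

Try groups of 3 (3 cells in 9 notes):
D5 B4 A#4 | C5 A4 G#4 | Bb4 G4 F#4
Every group is a transposition down a 2nd of the one before; no shorter unit works.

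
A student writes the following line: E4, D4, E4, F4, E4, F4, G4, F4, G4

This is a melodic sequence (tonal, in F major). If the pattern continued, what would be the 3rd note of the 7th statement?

D5

Grouping in 3s, the 3rd note of each cell is E4, F4, G4.
Carrying that up a 2nd forward: A4 → Bb4 → C5 → D5.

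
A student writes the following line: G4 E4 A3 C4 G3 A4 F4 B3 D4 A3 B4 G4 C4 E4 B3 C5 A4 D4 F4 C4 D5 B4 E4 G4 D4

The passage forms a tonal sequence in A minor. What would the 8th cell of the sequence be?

With a 5-note motive the entries are G4, A4, B4, C5, D5, each up a 2nd from the previous.
Carrying on: E5 → F5 → G5.
So cell 8 is G5 E5 A4 C5 G4.

G5 E5 A4 C5 G4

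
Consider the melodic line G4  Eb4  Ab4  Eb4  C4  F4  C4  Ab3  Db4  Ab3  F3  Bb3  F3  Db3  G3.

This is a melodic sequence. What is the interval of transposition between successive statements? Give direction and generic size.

down a 3rd

Taking 3-note groups, the heads are G4, Eb4, C4, Ab3, F3: the pattern moves down a 3rd.
From G4 to Eb4: down a 3rd.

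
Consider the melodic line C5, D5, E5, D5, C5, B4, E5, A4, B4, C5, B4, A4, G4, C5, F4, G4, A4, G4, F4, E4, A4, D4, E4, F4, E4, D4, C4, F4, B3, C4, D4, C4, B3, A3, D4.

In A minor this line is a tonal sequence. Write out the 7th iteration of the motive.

Taking 7-note groups, the heads are C5, A4, F4, D4, B3: the pattern moves down a 3rd.
Carrying on: G3 → E3.
So cell 7 is E3 F3 G3 F3 E3 D3 G3.

E3 F3 G3 F3 E3 D3 G3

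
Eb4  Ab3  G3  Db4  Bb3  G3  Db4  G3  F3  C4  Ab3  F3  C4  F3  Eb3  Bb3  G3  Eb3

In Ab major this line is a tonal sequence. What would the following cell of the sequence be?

Bb3 Eb3 Db3 Ab3 F3 Db3

Taking 6-note groups, the heads are Eb4, Db4, C4: the pattern moves down a 2nd.
Statement 4 starts on Bb3 and keeps the same diatonic contour: Bb3 Eb3 Db3 Ab3 F3 Db3.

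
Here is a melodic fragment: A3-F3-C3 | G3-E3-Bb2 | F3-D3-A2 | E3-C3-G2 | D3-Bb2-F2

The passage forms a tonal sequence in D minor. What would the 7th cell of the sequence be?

Bb2 G2 D2

Unit = 3 notes; the statements start on A3, G3, F3, E3, D3, moving down a 2nd each time.
Extending down a 2nd: C3 → Bb2.
Statement 7 starts on Bb2 and keeps the same diatonic contour: Bb2 G2 D2.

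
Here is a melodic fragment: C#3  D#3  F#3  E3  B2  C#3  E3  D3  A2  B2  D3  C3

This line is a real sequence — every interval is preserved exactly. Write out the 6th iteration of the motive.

Taking 4-note groups, the heads are C#3, B2, A2: the pattern moves down a 2nd.
Carrying on: G2 → F2 → Eb2.
So cell 6 is Eb2 F2 Ab2 Gb2.

Eb2 F2 Ab2 Gb2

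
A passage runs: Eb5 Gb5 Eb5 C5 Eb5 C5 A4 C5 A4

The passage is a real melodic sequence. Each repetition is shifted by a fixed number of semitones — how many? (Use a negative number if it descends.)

-3

The 3-note cells begin on Eb5, C5, A4 — each down a 3rd from the last.
Eb5 to C5 spans -3 semitones.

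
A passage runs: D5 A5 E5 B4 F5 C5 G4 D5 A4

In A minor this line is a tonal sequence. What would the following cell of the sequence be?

E4 B4 F4

Taking 3-note groups, the heads are D5, B4, G4: the pattern moves down a 3rd.
So cell 4 is E4 B4 F4.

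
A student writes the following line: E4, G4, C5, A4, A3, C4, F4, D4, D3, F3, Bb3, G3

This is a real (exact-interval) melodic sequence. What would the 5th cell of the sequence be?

Unit = 4 notes; the statements start on E4, A3, D3, moving down a 5th each time.
Continuing the starts: G2 → C2.
From C2 the exact shape gives C2 Eb2 Ab2 F2.

C2 Eb2 Ab2 F2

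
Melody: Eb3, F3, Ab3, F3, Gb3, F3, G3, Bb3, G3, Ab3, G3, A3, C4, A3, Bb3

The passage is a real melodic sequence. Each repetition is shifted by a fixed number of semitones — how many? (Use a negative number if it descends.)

With a 5-note motive the entries are Eb3, F3, G3, each up a 2nd from the previous.
Eb3→F3 is 53 − 51 = 2 semitones.

2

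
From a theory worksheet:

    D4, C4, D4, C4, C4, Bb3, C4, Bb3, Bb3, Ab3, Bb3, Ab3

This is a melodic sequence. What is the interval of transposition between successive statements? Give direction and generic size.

Unit = 4 notes; the statements start on D4, C4, Bb3, moving down a 2nd each time.
From D4 to C4: down a 2nd.

down a 2nd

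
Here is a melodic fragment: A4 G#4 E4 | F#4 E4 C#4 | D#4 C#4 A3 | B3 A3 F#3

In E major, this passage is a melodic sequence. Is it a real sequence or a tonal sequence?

tonal

Every note is diatonic to E major.
Cell 1 has -1 semitones from note 1 to 2, but cell 2 has -2 — the interval quality changes while the contour stays the same, which is the hallmark of a tonal sequence.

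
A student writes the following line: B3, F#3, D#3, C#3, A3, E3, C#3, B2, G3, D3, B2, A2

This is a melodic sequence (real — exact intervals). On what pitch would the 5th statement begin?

With a 4-note motive the entries are B3, A3, G3, each down a 2nd from the previous.
Extending the heads down a 2nd: F3 → Eb3.

Eb3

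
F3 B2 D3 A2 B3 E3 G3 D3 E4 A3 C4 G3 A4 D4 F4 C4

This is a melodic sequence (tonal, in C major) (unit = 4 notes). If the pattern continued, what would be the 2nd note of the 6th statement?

The unit is 4 notes. Position-2 pitches of the 4 shown cells: B2, E3, A3, D4.
Extending up a 4th: G4 → C5.

C5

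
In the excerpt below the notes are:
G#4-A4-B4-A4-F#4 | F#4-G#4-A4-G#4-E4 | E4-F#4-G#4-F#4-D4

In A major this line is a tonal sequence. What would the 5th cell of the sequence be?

C#4 D4 E4 D4 B3

The 5-note cells begin on G#4, F#4, E4 — each down a 2nd from the last.
Carrying on: D4 → C#4.
Statement 5 starts on C#4 and keeps the same diatonic contour: C#4 D4 E4 D4 B3.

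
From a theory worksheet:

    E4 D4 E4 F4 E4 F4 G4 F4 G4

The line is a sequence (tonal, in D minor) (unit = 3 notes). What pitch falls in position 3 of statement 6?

Grouping in 3s, the 3rd note of each cell is E4, F4, G4.
Each moves up a 2nd. Continuing: A4 → Bb4 → C5.

C5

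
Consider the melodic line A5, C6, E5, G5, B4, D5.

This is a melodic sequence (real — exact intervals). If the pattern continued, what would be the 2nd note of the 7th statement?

F#3

With 2-note cells, note 2 of each statement runs C6, G5, D5.
Carrying that down a 4th forward: A4 → E4 → B3 → F#3.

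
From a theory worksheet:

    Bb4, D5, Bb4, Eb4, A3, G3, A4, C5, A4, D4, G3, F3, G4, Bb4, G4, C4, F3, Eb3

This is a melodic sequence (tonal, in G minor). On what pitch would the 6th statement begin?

D4

With a 6-note motive the entries are Bb4, A4, G4, each down a 2nd from the previous.
Extending the heads down a 2nd: F4 → Eb4 → D4.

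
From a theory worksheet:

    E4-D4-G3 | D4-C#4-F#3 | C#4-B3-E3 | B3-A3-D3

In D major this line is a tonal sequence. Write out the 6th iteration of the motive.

With a 3-note motive the entries are E4, D4, C#4, B3, each down a 2nd from the previous.
Continuing the starts: A3 → G3.
So cell 6 is G3 F#3 B2.

G3 F#3 B2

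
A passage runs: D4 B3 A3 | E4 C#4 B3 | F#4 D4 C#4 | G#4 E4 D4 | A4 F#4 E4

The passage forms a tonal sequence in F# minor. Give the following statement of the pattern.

Unit = 3 notes; the statements start on D4, E4, F#4, G#4, A4, moving up a 2nd each time.
Statement 6 starts on B4 and keeps the same diatonic contour: B4 G#4 F#4.

B4 G#4 F#4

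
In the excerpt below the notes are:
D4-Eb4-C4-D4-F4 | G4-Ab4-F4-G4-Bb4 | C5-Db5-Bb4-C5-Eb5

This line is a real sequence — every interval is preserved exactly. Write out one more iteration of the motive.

Unit = 5 notes; the statements start on D4, G4, C5, moving up a 4th each time.
Statement 4 starts on F5 and keeps the same exact contour: F5 Gb5 Eb5 F5 Ab5.

F5 Gb5 Eb5 F5 Ab5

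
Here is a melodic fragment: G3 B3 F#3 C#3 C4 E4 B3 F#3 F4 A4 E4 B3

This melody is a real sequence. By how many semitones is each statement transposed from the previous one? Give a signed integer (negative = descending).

5

Unit = 4 notes; the statements start on G3, C4, F4, moving up a 4th each time.
G3→C4 is 60 − 55 = 5 semitones.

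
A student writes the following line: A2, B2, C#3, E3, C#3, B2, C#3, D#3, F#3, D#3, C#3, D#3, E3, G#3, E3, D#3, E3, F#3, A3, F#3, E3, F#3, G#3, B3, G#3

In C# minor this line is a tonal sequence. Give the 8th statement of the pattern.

Taking 5-note groups, the heads are A2, B2, C#3, D#3, E3: the pattern moves up a 2nd.
Carrying on: F#3 → G#3 → A3.
So cell 8 is A3 B3 C#4 E4 C#4.

A3 B3 C#4 E4 C#4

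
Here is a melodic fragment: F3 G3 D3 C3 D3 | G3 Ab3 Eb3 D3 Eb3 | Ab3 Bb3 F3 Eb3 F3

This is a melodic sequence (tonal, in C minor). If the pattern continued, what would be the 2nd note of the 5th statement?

D4

With 5-note cells, note 2 of each statement runs G3, Ab3, Bb3.
Carrying that up a 2nd forward: C4 → D4.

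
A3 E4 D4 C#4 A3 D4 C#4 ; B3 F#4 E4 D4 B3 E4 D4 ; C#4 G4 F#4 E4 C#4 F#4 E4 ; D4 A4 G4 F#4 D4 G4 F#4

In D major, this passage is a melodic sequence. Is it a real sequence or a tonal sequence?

tonal

Every note is diatonic to D major.
Cell 1 has -1 semitones from note 3 to 4, but cell 2 has -2 — the interval quality changes while the contour stays the same, which is the hallmark of a tonal sequence.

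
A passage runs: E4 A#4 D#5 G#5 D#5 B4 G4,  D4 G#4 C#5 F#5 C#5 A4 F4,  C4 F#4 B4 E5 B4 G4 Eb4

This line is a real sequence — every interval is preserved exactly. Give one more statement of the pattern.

Bb3 E4 A4 D5 A4 F4 Db4

With a 7-note motive the entries are E4, D4, C4, each down a 2nd from the previous.
From Bb3 the exact shape gives Bb3 E4 A4 D5 A4 F4 Db4.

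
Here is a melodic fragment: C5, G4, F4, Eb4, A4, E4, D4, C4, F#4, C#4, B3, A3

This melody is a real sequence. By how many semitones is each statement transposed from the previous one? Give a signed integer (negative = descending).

-3

The 4-note cells begin on C5, A4, F#4 — each down a 3rd from the last.
Counting half-steps from C5 to A4: -3.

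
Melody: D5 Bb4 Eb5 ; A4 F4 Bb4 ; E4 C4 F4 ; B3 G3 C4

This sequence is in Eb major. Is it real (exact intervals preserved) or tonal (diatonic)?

Each cell has the same semitone pattern (-4, 5) — intervals are preserved exactly.
And A4 lies outside Eb major, so the sequence is real rather than tonal.

real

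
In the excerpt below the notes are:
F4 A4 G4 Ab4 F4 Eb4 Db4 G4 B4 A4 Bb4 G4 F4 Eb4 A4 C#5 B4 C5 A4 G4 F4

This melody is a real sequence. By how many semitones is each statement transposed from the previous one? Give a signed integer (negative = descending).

With a 7-note motive the entries are F4, G4, A4, each up a 2nd from the previous.
Counting half-steps from F4 to G4: 2.

2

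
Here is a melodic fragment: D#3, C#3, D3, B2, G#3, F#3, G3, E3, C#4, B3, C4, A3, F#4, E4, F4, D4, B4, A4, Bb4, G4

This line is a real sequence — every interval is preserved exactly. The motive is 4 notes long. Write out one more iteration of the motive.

Unit = 4 notes; the statements start on D#3, G#3, C#4, F#4, B4, moving up a 4th each time.
So cell 6 is E5 D5 Eb5 C5.

E5 D5 Eb5 C5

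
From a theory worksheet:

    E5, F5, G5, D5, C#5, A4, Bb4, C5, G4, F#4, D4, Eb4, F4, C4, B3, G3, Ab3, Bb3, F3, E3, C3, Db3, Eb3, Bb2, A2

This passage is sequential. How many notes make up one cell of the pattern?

Try groups of 5 (5 cells in 25 notes):
E5 F5 G5 D5 C#5 | A4 Bb4 C5 G4 F#4 | D4 Eb4 F4 C4 B3 | G3 Ab3 Bb3 F3 E3 | C3 Db3 Eb3 Bb2 A2
That's a consistent down a 5th shift per cell, and no other grouping gives one.

5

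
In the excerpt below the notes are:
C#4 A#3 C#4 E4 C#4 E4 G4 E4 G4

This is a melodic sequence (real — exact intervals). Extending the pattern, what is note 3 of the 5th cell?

Db5

Grouping in 3s, the 3rd note of each cell is C#4, E4, G4.
Each moves up a 3rd. Continuing: Bb4 → Db5.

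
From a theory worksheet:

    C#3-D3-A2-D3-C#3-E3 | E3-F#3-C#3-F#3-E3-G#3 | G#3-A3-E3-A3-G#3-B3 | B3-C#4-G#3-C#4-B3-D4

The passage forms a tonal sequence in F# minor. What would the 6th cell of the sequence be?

With a 6-note motive the entries are C#3, E3, G#3, B3, each up a 3rd from the previous.
Extending up a 3rd: D4 → F#4.
Statement 6 starts on F#4 and keeps the same diatonic contour: F#4 G#4 D4 G#4 F#4 A4.

F#4 G#4 D4 G#4 F#4 A4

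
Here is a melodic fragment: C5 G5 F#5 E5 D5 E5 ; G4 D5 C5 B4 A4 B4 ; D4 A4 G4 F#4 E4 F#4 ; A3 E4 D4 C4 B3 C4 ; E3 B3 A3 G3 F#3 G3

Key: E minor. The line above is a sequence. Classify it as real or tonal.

tonal

Every note is diatonic to E minor.
Cell 1 has -1 semitones from note 2 to 3, but cell 2 has -2 — the interval quality changes while the contour stays the same, which is the hallmark of a tonal sequence.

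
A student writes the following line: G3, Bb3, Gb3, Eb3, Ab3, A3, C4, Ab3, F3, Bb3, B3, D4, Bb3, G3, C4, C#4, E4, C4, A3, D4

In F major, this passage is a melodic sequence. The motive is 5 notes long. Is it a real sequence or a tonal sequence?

Each cell has the same semitone pattern (3, -4, -3, 5) — intervals are preserved exactly.
And Gb3 lies outside F major, so the sequence is real rather than tonal.

real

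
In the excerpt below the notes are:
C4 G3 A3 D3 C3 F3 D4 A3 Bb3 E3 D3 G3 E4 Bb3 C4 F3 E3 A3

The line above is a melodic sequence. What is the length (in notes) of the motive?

6

Try groups of 6 (3 cells in 18 notes):
C4 G3 A3 D3 C3 F3 | D4 A3 Bb3 E3 D3 G3 | E4 Bb3 C4 F3 E3 A3
That's a consistent up a 2nd shift per cell, and no other grouping gives one.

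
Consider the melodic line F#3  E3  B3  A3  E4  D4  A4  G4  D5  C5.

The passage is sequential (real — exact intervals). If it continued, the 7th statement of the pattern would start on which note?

C6

Unit = 2 notes; the statements start on F#3, B3, E4, A4, D5, moving up a 4th each time.
Continuing: G5 → C6. Statement 7 starts on C6.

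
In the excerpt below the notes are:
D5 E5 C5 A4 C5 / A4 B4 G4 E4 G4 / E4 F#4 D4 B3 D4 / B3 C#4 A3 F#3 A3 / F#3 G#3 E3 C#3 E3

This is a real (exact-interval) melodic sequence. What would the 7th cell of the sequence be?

Taking 5-note groups, the heads are D5, A4, E4, B3, F#3: the pattern moves down a 4th.
Continuing the starts: C#3 → G#2.
Statement 7 starts on G#2 and keeps the same exact contour: G#2 A#2 F#2 D#2 F#2.

G#2 A#2 F#2 D#2 F#2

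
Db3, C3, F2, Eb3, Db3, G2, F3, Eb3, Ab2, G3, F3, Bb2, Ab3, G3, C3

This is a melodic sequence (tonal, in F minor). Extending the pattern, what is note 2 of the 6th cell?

Ab3

Grouping in 3s, the 2nd note of each cell is C3, Db3, Eb3, F3, G3.
One more up a 2nd gives Ab3.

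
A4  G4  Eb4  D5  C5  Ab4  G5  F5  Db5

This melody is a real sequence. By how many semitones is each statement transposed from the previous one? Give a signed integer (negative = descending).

5

With a 3-note motive the entries are A4, D5, G5, each up a 4th from the previous.
Counting half-steps from A4 to D5: 5.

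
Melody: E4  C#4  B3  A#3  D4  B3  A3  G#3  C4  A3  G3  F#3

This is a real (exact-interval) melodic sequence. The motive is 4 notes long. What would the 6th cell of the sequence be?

Gb3 Eb3 Db3 C3

Unit = 4 notes; the statements start on E4, D4, C4, moving down a 2nd each time.
Extending down a 2nd: Bb3 → Ab3 → Gb3.
From Gb3 the exact shape gives Gb3 Eb3 Db3 C3.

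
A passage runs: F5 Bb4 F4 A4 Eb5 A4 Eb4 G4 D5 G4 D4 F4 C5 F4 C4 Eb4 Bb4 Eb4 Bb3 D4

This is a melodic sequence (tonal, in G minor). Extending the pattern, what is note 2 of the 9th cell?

Grouping in 4s, the 2nd note of each cell is Bb4, A4, G4, F4, Eb4.
Each moves down a 2nd. Continuing: D4 → C4 → Bb3 → A3.

A3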